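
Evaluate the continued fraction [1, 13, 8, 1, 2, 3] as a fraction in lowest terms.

Using pₖ = aₖpₖ₋₁ + pₖ₋₂ and qₖ = aₖqₖ₋₁ + qₖ₋₂:
  k=0: a=1, p=1, q=1
  k=1: a=13, p=14, q=13
  k=2: a=8, p=113, q=105
  k=3: a=1, p=127, q=118
  k=4: a=2, p=367, q=341
  k=5: a=3, p=1228, q=1141

1228/1141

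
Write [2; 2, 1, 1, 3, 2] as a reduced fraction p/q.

Using pₖ = aₖpₖ₋₁ + pₖ₋₂ and qₖ = aₖqₖ₋₁ + qₖ₋₂:
  k=0: a=2, p=2, q=1
  k=1: a=2, p=5, q=2
  k=2: a=1, p=7, q=3
  k=3: a=1, p=12, q=5
  k=4: a=3, p=43, q=18
  k=5: a=2, p=98, q=41

98/41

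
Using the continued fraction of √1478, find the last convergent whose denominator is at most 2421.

53246/1385

√1478 = [38; 2, 4, 38, 4, 2, 76, …] (period length 6).
Convergents:
  p_0/q_0 = 38/1
  p_1/q_1 = 77/2
  p_2/q_2 = 346/9
  p_3/q_3 = 13225/344
  p_4/q_4 = 53246/1385
  p_5/q_5 = 119717/3114
q_4 = 1385 ≤ 2421 < 3114 = q_5, so the answer is 53246/1385.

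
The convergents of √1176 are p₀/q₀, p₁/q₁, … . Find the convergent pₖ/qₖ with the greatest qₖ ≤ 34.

583/17

√1176 = [34; 3, 2, 2, 2, 3, 68, …] (period length 6).
Convergents:
  p_0/q_0 = 34/1
  p_1/q_1 = 103/3
  p_2/q_2 = 240/7
  p_3/q_3 = 583/17
  p_4/q_4 = 1406/41
q_3 = 17 ≤ 34 < 41 = q_4, so the answer is 583/17.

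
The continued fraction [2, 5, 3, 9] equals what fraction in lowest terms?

326/149

Using pₖ = aₖpₖ₋₁ + pₖ₋₂ and qₖ = aₖqₖ₋₁ + qₖ₋₂:
  k=0: a=2, p=2, q=1
  k=1: a=5, p=11, q=5
  k=2: a=3, p=35, q=16
  k=3: a=9, p=326, q=149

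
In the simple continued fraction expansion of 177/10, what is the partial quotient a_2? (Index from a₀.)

177 = 17·10 + 7   →  a_0 = 17
10 = 1·7 + 3   →  a_1 = 1
7 = 2·3 + 1   →  a_2 = 2

2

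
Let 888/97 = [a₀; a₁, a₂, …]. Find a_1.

6

888 = 9·97 + 15   →  a_0 = 9
97 = 6·15 + 7   →  a_1 = 6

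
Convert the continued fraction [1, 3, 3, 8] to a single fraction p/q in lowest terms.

108/83

Fold from the inside: start with 8/1.
  3 + 1/8 = 25/8
  3 + 8/25 = 83/25
  1 + 25/83 = 108/83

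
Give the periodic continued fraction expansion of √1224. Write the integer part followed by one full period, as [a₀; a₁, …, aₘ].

a₀ = ⌊√1224⌋ = 34.
With m₀=0, d₀=1 and mₖ₊₁ = dₖaₖ − mₖ, dₖ₊₁ = (n − mₖ₊₁²)/dₖ, aₖ₊₁ = ⌊(a₀+mₖ₊₁)/dₖ₊₁⌋:
  k=1: m=34, d=68, a=1
  k=2: m=34, d=1, a=68
d=1 and a=2a₀=68 at k=2, so the next step gives (m, d) = (34, 68) again — its k=1 value — and the period has length 2.

[34; 1, 68]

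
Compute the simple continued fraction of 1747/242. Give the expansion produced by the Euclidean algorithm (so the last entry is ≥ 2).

1747 = 7·242 + 53
242 = 4·53 + 30
53 = 1·30 + 23
30 = 1·23 + 7
23 = 3·7 + 2
7 = 3·2 + 1
2 = 2·1 + 0  (stop)
So 1747/242 = [7; 4, 1, 1, 3, 3, 2].

[7; 4, 1, 1, 3, 3, 2]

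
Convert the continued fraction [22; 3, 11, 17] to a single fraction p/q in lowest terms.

Using pₖ = aₖpₖ₋₁ + pₖ₋₂ and qₖ = aₖqₖ₋₁ + qₖ₋₂:
  k=0: a=22, p=22, q=1
  k=1: a=3, p=67, q=3
  k=2: a=11, p=759, q=34
  k=3: a=17, p=12970, q=581

12970/581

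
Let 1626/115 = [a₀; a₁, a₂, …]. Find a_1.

7

1626 = 14·115 + 16   →  a_0 = 14
115 = 7·16 + 3   →  a_1 = 7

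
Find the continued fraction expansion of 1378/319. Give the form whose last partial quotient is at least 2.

1378 = 4*319 + 102
319 = 3*102 + 13
102 = 7*13 + 11
13 = 1*11 + 2
11 = 5*2 + 1
2 = 2*1 + 0  (stop)
So 1378/319 = [4; 3, 7, 1, 5, 2].

[4; 3, 7, 1, 5, 2]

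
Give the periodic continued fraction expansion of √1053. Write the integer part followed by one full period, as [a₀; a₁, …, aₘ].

[32; 2, 4, 2, 64]

a₀ = ⌊√1053⌋ = 32.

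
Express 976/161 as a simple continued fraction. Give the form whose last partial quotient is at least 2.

[6; 16, 10]

976 = 6*161 + 10
161 = 16*10 + 1
10 = 10*1 + 0  (stop)
So 976/161 = [6; 16, 10].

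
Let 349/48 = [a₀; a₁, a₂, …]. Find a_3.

2

349 = 7·48 + 13   →  a_0 = 7
48 = 3·13 + 9   →  a_1 = 3
13 = 1·9 + 4   →  a_2 = 1
9 = 2·4 + 1   →  a_3 = 2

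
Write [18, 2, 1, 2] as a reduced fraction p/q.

Fold from the inside: start with 2/1.
  1 + 1/2 = 3/2
  2 + 2/3 = 8/3
  18 + 3/8 = 147/8

147/8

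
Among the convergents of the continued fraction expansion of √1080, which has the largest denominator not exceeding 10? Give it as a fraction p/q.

√1080 = [32; 1, 6, 3, 6, 1, 64, …] (period length 6).
Convergents:
  p_0/q_0 = 32/1
  p_1/q_1 = 33/1
  p_2/q_2 = 230/7
  p_3/q_3 = 723/22
q_2 = 7 ≤ 10 < 22 = q_3, so the answer is 230/7.

230/7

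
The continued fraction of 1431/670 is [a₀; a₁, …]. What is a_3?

1

1431 = 2·670 + 91   →  a_0 = 2
670 = 7·91 + 33   →  a_1 = 7
91 = 2·33 + 25   →  a_2 = 2
33 = 1·25 + 8   →  a_3 = 1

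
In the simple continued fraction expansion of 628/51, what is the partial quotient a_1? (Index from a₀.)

628 = 12·51 + 16   →  a_0 = 12
51 = 3·16 + 3   →  a_1 = 3

3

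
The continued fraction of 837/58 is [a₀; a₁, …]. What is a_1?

2

837 = 14·58 + 25   →  a_0 = 14
58 = 2·25 + 8   →  a_1 = 2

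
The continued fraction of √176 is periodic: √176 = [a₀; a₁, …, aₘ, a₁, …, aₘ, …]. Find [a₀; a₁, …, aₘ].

[13; 3, 1, 3, 26]

a₀ = ⌊√176⌋ = 13.
With m₀=0, d₀=1 and mₖ₊₁ = dₖaₖ − mₖ, dₖ₊₁ = (n − mₖ₊₁²)/dₖ, aₖ₊₁ = ⌊(a₀+mₖ₊₁)/dₖ₊₁⌋:
  k=1: m=13, d=7, a=3
  k=2: m=8, d=16, a=1
  k=3: m=8, d=7, a=3
  k=4: m=13, d=1, a=26
d=1 and a=2a₀=26 at k=4, so the next step gives (m, d) = (13, 7) again — its k=1 value — and the period has length 4.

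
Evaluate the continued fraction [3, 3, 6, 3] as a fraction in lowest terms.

199/60

Fold from the inside: start with 3/1.
  6 + 1/3 = 19/3
  3 + 3/19 = 60/19
  3 + 19/60 = 199/60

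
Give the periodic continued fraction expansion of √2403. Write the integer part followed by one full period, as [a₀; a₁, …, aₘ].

[49; 49, 98]

a₀ = ⌊√2403⌋ = 49.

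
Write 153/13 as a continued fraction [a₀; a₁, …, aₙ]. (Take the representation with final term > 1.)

153 = 11*13 + 10
13 = 1*10 + 3
10 = 3*3 + 1
3 = 3*1 + 0  (stop)
So 153/13 = [11; 1, 3, 3].

[11; 1, 3, 3]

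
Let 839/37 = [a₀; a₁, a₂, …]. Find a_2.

839 = 22·37 + 25   →  a_0 = 22
37 = 1·25 + 12   →  a_1 = 1
25 = 2·12 + 1   →  a_2 = 2

2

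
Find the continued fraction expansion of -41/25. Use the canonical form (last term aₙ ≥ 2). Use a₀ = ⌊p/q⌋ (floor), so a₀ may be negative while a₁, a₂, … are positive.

-41 = -2·25 + 9
25 = 2·9 + 7
9 = 1·7 + 2
7 = 3·2 + 1
2 = 2·1 + 0  (stop)
So -41/25 = [-2; 2, 1, 3, 2].

[-2; 2, 1, 3, 2]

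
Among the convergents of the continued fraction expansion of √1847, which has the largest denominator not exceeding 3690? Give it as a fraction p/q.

√1847 = [42; 1, 41, 1, 84, …] (period length 4).
Convergents:
  p_0/q_0 = 42/1
  p_1/q_1 = 43/1
  p_2/q_2 = 1805/42
  p_3/q_3 = 1848/43
  p_4/q_4 = 157037/3654
  p_5/q_5 = 158885/3697
q_4 = 3654 ≤ 3690 < 3697 = q_5, so the answer is 157037/3654.

157037/3654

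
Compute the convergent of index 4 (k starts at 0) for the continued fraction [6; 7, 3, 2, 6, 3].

Using pₖ = aₖpₖ₋₁ + pₖ₋₂, qₖ = aₖqₖ₋₁ + qₖ₋₂ (with p₋₁=1, p₋₂=0, q₋₁=0, q₋₂=1):
  k=0: a=6, p=6, q=1
  k=1: a=7, p=43, q=7
  k=2: a=3, p=135, q=22
  k=3: a=2, p=313, q=51
  k=4: a=6, p=2013, q=328

2013/328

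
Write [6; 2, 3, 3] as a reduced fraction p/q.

Fold from the inside: start with 3/1.
  3 + 1/3 = 10/3
  2 + 3/10 = 23/10
  6 + 10/23 = 148/23

148/23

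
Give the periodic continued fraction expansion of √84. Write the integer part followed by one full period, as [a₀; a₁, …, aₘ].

a₀ = ⌊√84⌋ = 9.
With m₀=0, d₀=1 and mₖ₊₁ = dₖaₖ − mₖ, dₖ₊₁ = (n − mₖ₊₁²)/dₖ, aₖ₊₁ = ⌊(a₀+mₖ₊₁)/dₖ₊₁⌋:
  k=1: m=9, d=3, a=6
  k=2: m=9, d=1, a=18
d=1 and a=2a₀=18 at k=2, so the next step gives (m, d) = (9, 3) again — its k=1 value — and the period has length 2.

[9; 6, 18]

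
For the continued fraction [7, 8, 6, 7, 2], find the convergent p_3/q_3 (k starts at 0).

Using pₖ = aₖpₖ₋₁ + pₖ₋₂, qₖ = aₖqₖ₋₁ + qₖ₋₂ (with p₋₁=1, p₋₂=0, q₋₁=0, q₋₂=1):
  k=0: a=7, p=7, q=1
  k=1: a=8, p=57, q=8
  k=2: a=6, p=349, q=49
  k=3: a=7, p=2500, q=351

2500/351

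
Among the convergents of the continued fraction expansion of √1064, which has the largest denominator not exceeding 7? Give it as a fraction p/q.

163/5

√1064 = [32; 1, 1, 1, 1, 1, 1, 1, 64, …] (period length 8).
Convergents:
  p_0/q_0 = 32/1
  p_1/q_1 = 33/1
  p_2/q_2 = 65/2
  p_3/q_3 = 98/3
  p_4/q_4 = 163/5
  p_5/q_5 = 261/8
q_4 = 5 ≤ 7 < 8 = q_5, so the answer is 163/5.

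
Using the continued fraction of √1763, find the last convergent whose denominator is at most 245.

√1763 = [41; 1, 82, …] (period length 2).
Convergents:
  p_0/q_0 = 41/1
  p_1/q_1 = 42/1
  p_2/q_2 = 3485/83
  p_3/q_3 = 3527/84
  p_4/q_4 = 292699/6971
q_3 = 84 ≤ 245 < 6971 = q_4, so the answer is 3527/84.

3527/84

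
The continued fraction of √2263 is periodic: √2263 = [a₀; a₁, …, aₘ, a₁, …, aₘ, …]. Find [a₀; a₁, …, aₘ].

[47; 1, 1, 3, 47, 3, 1, 1, 94]

a₀ = ⌊√2263⌋ = 47.
With m₀=0, d₀=1 and mₖ₊₁ = dₖaₖ − mₖ, dₖ₊₁ = (n − mₖ₊₁²)/dₖ, aₖ₊₁ = ⌊(a₀+mₖ₊₁)/dₖ₊₁⌋:
  k=1: m=47, d=54, a=1
  k=2: m=7, d=41, a=1
  k=3: m=34, d=27, a=3
  k=4: m=47, d=2, a=47
  k=5: m=47, d=27, a=3
  k=6: m=34, d=41, a=1
  k=7: m=7, d=54, a=1
  k=8: m=47, d=1, a=94
d=1 and a=2a₀=94 at k=8, so the next step gives (m, d) = (47, 54) again — its k=1 value — and the period has length 8.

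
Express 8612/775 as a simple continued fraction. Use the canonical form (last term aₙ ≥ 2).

[11; 8, 1, 9, 1, 7]

8612 = 11·775 + 87
775 = 8·87 + 79
87 = 1·79 + 8
79 = 9·8 + 7
8 = 1·7 + 1
7 = 7·1 + 0  (stop)
So 8612/775 = [11; 8, 1, 9, 1, 7].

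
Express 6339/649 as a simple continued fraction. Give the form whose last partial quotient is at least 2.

[9; 1, 3, 3, 2, 1, 4, 3]

6339 = 9·649 + 498
649 = 1·498 + 151
498 = 3·151 + 45
151 = 3·45 + 16
45 = 2·16 + 13
16 = 1·13 + 3
13 = 4·3 + 1
3 = 3·1 + 0  (stop)
So 6339/649 = [9; 1, 3, 3, 2, 1, 4, 3].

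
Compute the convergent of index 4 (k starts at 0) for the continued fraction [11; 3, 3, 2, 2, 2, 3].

Using pₖ = aₖpₖ₋₁ + pₖ₋₂, qₖ = aₖqₖ₋₁ + qₖ₋₂ (with p₋₁=1, p₋₂=0, q₋₁=0, q₋₂=1):
  k=0: a=11, p=11, q=1
  k=1: a=3, p=34, q=3
  k=2: a=3, p=113, q=10
  k=3: a=2, p=260, q=23
  k=4: a=2, p=633, q=56

633/56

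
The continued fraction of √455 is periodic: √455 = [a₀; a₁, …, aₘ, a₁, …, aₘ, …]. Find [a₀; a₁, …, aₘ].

[21; 3, 42]

a₀ = ⌊√455⌋ = 21.
With m₀=0, d₀=1 and mₖ₊₁ = dₖaₖ − mₖ, dₖ₊₁ = (n − mₖ₊₁²)/dₖ, aₖ₊₁ = ⌊(a₀+mₖ₊₁)/dₖ₊₁⌋:
  k=1: m=21, d=14, a=3
  k=2: m=21, d=1, a=42
d=1 and a=2a₀=42 at k=2, so the next step gives (m, d) = (21, 14) again — its k=1 value — and the period has length 2.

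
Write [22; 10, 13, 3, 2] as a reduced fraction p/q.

20707/937

Fold from the inside: start with 2/1.
  3 + 1/2 = 7/2
  13 + 2/7 = 93/7
  10 + 7/93 = 937/93
  22 + 93/937 = 20707/937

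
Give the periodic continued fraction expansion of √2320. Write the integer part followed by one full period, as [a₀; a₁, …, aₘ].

[48; 6, 96]

a₀ = ⌊√2320⌋ = 48.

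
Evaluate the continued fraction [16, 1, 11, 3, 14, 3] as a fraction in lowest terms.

Fold from the inside: start with 3/1.
  14 + 1/3 = 43/3
  3 + 3/43 = 132/43
  11 + 43/132 = 1495/132
  1 + 132/1495 = 1627/1495
  16 + 1495/1627 = 27527/1627

27527/1627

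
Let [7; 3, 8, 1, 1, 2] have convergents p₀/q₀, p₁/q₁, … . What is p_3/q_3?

Using pₖ = aₖpₖ₋₁ + pₖ₋₂, qₖ = aₖqₖ₋₁ + qₖ₋₂ (with p₋₁=1, p₋₂=0, q₋₁=0, q₋₂=1):
  k=0: a=7, p=7, q=1
  k=1: a=3, p=22, q=3
  k=2: a=8, p=183, q=25
  k=3: a=1, p=205, q=28

205/28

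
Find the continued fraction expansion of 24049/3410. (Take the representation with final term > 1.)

24049 = 7*3410 + 179
3410 = 19*179 + 9
179 = 19*9 + 8
9 = 1*8 + 1
8 = 8*1 + 0  (stop)
So 24049/3410 = [7; 19, 19, 1, 8].

[7; 19, 19, 1, 8]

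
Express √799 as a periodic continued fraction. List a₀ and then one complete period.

[28; 3, 1, 3, 56]

a₀ = ⌊√799⌋ = 28.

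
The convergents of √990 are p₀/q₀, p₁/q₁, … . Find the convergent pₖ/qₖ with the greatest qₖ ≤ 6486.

110943/3526

√990 = [31; 2, 6, 2, 62, …] (period length 4).
Convergents:
  p_0/q_0 = 31/1
  p_1/q_1 = 63/2
  p_2/q_2 = 409/13
  p_3/q_3 = 881/28
  p_4/q_4 = 55031/1749
  p_5/q_5 = 110943/3526
  p_6/q_6 = 720689/22905
q_5 = 3526 ≤ 6486 < 22905 = q_6, so the answer is 110943/3526.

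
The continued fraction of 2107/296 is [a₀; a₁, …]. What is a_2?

2107 = 7·296 + 35   →  a_0 = 7
296 = 8·35 + 16   →  a_1 = 8
35 = 2·16 + 3   →  a_2 = 2

2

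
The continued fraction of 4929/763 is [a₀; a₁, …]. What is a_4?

4929 = 6·763 + 351   →  a_0 = 6
763 = 2·351 + 61   →  a_1 = 2
351 = 5·61 + 46   →  a_2 = 5
61 = 1·46 + 15   →  a_3 = 1
46 = 3·15 + 1   →  a_4 = 3

3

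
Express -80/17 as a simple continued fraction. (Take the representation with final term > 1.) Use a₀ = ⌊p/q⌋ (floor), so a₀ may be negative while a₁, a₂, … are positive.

[-5; 3, 2, 2]

-80 = -5·17 + 5
17 = 3·5 + 2
5 = 2·2 + 1
2 = 2·1 + 0  (stop)
So -80/17 = [-5; 3, 2, 2].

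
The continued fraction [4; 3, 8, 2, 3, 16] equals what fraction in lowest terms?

12949/2997

Fold from the inside: start with 16/1.
  3 + 1/16 = 49/16
  2 + 16/49 = 114/49
  8 + 49/114 = 961/114
  3 + 114/961 = 2997/961
  4 + 961/2997 = 12949/2997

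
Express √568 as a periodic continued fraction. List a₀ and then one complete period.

[23; 1, 4, 1, 46]

a₀ = ⌊√568⌋ = 23.
With m₀=0, d₀=1 and mₖ₊₁ = dₖaₖ − mₖ, dₖ₊₁ = (n − mₖ₊₁²)/dₖ, aₖ₊₁ = ⌊(a₀+mₖ₊₁)/dₖ₊₁⌋:
  k=1: m=23, d=39, a=1
  k=2: m=16, d=8, a=4
  k=3: m=16, d=39, a=1
  k=4: m=23, d=1, a=46
d=1 and a=2a₀=46 at k=4, so the next step gives (m, d) = (23, 39) again — its k=1 value — and the period has length 4.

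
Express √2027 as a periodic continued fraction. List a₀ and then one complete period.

[45; 45, 90]

a₀ = ⌊√2027⌋ = 45.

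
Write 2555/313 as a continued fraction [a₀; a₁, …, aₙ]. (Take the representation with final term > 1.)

2555 = 8*313 + 51
313 = 6*51 + 7
51 = 7*7 + 2
7 = 3*2 + 1
2 = 2*1 + 0  (stop)
So 2555/313 = [8; 6, 7, 3, 2].

[8; 6, 7, 3, 2]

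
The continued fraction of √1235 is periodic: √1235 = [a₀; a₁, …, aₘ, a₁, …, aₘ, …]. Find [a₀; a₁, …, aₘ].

[35; 7, 70]

a₀ = ⌊√1235⌋ = 35.
With m₀=0, d₀=1 and mₖ₊₁ = dₖaₖ − mₖ, dₖ₊₁ = (n − mₖ₊₁²)/dₖ, aₖ₊₁ = ⌊(a₀+mₖ₊₁)/dₖ₊₁⌋:
  k=1: m=35, d=10, a=7
  k=2: m=35, d=1, a=70
d=1 and a=2a₀=70 at k=2, so the next step gives (m, d) = (35, 10) again — its k=1 value — and the period has length 2.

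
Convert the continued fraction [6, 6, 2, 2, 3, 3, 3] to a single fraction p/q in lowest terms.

Fold from the inside: start with 3/1.
  3 + 1/3 = 10/3
  3 + 3/10 = 33/10
  2 + 10/33 = 76/33
  2 + 33/76 = 185/76
  6 + 76/185 = 1186/185
  6 + 185/1186 = 7301/1186

7301/1186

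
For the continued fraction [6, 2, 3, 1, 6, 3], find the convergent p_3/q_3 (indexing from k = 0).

Using pₖ = aₖpₖ₋₁ + pₖ₋₂, qₖ = aₖqₖ₋₁ + qₖ₋₂ (with p₋₁=1, p₋₂=0, q₋₁=0, q₋₂=1):
  k=0: a=6, p=6, q=1
  k=1: a=2, p=13, q=2
  k=2: a=3, p=45, q=7
  k=3: a=1, p=58, q=9

58/9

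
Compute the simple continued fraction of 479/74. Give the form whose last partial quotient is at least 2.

[6; 2, 8, 1, 3]

479 = 6×74 + 35
74 = 2×35 + 4
35 = 8×4 + 3
4 = 1×3 + 1
3 = 3×1 + 0  (stop)
So 479/74 = [6; 2, 8, 1, 3].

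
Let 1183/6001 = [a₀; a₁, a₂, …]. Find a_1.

5

1183 = 0·6001 + 1183   →  a_0 = 0
6001 = 5·1183 + 86   →  a_1 = 5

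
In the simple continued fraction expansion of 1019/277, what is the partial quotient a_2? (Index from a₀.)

1019 = 3·277 + 188   →  a_0 = 3
277 = 1·188 + 89   →  a_1 = 1
188 = 2·89 + 10   →  a_2 = 2

2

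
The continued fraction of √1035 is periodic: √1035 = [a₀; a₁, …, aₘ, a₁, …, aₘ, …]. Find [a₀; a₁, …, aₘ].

a₀ = ⌊√1035⌋ = 32.
With m₀=0, d₀=1 and mₖ₊₁ = dₖaₖ − mₖ, dₖ₊₁ = (n − mₖ₊₁²)/dₖ, aₖ₊₁ = ⌊(a₀+mₖ₊₁)/dₖ₊₁⌋:
  k=1: m=32, d=11, a=5
  k=2: m=23, d=46, a=1
  k=3: m=23, d=11, a=5
  k=4: m=32, d=1, a=64
d=1 and a=2a₀=64 at k=4, so the next step gives (m, d) = (32, 11) again — its k=1 value — and the period has length 4.

[32; 5, 1, 5, 64]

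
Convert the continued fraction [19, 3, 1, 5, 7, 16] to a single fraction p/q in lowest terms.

Using pₖ = aₖpₖ₋₁ + pₖ₋₂ and qₖ = aₖqₖ₋₁ + qₖ₋₂:
  k=0: a=19, p=19, q=1
  k=1: a=3, p=58, q=3
  k=2: a=1, p=77, q=4
  k=3: a=5, p=443, q=23
  k=4: a=7, p=3178, q=165
  k=5: a=16, p=51291, q=2663

51291/2663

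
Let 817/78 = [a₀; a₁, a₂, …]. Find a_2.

817 = 10·78 + 37   →  a_0 = 10
78 = 2·37 + 4   →  a_1 = 2
37 = 9·4 + 1   →  a_2 = 9

9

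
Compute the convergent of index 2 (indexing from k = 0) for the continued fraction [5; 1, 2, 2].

17/3

Using pₖ = aₖpₖ₋₁ + pₖ₋₂, qₖ = aₖqₖ₋₁ + qₖ₋₂ (with p₋₁=1, p₋₂=0, q₋₁=0, q₋₂=1):
  k=0: a=5, p=5, q=1
  k=1: a=1, p=6, q=1
  k=2: a=2, p=17, q=3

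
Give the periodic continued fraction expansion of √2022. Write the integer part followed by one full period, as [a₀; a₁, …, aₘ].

a₀ = ⌊√2022⌋ = 44.
With m₀=0, d₀=1 and mₖ₊₁ = dₖaₖ − mₖ, dₖ₊₁ = (n − mₖ₊₁²)/dₖ, aₖ₊₁ = ⌊(a₀+mₖ₊₁)/dₖ₊₁⌋:
  k=1: m=44, d=86, a=1
  k=2: m=42, d=3, a=28
  k=3: m=42, d=86, a=1
  k=4: m=44, d=1, a=88
d=1 and a=2a₀=88 at k=4, so the next step gives (m, d) = (44, 86) again — its k=1 value — and the period has length 4.

[44; 1, 28, 1, 88]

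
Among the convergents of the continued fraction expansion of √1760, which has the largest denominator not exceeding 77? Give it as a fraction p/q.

√1760 = [41; 1, 19, 1, 82, …] (period length 4).
Convergents:
  p_0/q_0 = 41/1
  p_1/q_1 = 42/1
  p_2/q_2 = 839/20
  p_3/q_3 = 881/21
  p_4/q_4 = 73081/1742
q_3 = 21 ≤ 77 < 1742 = q_4, so the answer is 881/21.

881/21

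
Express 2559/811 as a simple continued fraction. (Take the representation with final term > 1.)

[3; 6, 2, 3, 2, 3, 2]

2559 = 3·811 + 126
811 = 6·126 + 55
126 = 2·55 + 16
55 = 3·16 + 7
16 = 2·7 + 2
7 = 3·2 + 1
2 = 2·1 + 0  (stop)
So 2559/811 = [3; 6, 2, 3, 2, 3, 2].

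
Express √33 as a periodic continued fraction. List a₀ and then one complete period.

[5; 1, 2, 1, 10]

a₀ = ⌊√33⌋ = 5.
With m₀=0, d₀=1 and mₖ₊₁ = dₖaₖ − mₖ, dₖ₊₁ = (n − mₖ₊₁²)/dₖ, aₖ₊₁ = ⌊(a₀+mₖ₊₁)/dₖ₊₁⌋:
  k=1: m=5, d=8, a=1
  k=2: m=3, d=3, a=2
  k=3: m=3, d=8, a=1
  k=4: m=5, d=1, a=10
d=1 and a=2a₀=10 at k=4, so the next step gives (m, d) = (5, 8) again — its k=1 value — and the period has length 4.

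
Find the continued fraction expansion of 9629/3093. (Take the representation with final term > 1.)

[3; 8, 1, 5, 7, 8]

9629 = 3·3093 + 350
3093 = 8·350 + 293
350 = 1·293 + 57
293 = 5·57 + 8
57 = 7·8 + 1
8 = 8·1 + 0  (stop)
So 9629/3093 = [3; 8, 1, 5, 7, 8].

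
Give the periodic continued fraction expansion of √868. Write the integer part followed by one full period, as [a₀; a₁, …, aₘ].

[29; 2, 6, 19, 2, 19, 6, 2, 58]

a₀ = ⌊√868⌋ = 29.
With m₀=0, d₀=1 and mₖ₊₁ = dₖaₖ − mₖ, dₖ₊₁ = (n − mₖ₊₁²)/dₖ, aₖ₊₁ = ⌊(a₀+mₖ₊₁)/dₖ₊₁⌋:
  k=1: m=29, d=27, a=2
  k=2: m=25, d=9, a=6
  k=3: m=29, d=3, a=19
  k=4: m=28, d=28, a=2
  k=5: m=28, d=3, a=19
  k=6: m=29, d=9, a=6
  k=7: m=25, d=27, a=2
  k=8: m=29, d=1, a=58
d=1 and a=2a₀=58 at k=8, so the next step gives (m, d) = (29, 27) again — its k=1 value — and the period has length 8.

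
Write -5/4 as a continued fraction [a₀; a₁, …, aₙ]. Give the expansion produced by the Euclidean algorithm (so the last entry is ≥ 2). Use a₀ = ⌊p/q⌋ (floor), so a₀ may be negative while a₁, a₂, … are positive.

[-2; 1, 3]

-5 = -2×4 + 3
4 = 1×3 + 1
3 = 3×1 + 0  (stop)
So -5/4 = [-2; 1, 3].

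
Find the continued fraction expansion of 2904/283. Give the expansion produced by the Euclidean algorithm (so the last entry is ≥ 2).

2904 = 10·283 + 74
283 = 3·74 + 61
74 = 1·61 + 13
61 = 4·13 + 9
13 = 1·9 + 4
9 = 2·4 + 1
4 = 4·1 + 0  (stop)
So 2904/283 = [10; 3, 1, 4, 1, 2, 4].

[10; 3, 1, 4, 1, 2, 4]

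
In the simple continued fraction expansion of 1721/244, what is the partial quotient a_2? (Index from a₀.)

1

1721 = 7·244 + 13   →  a_0 = 7
244 = 18·13 + 10   →  a_1 = 18
13 = 1·10 + 3   →  a_2 = 1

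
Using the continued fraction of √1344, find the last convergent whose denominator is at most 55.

√1344 = [36; 1, 1, 1, 17, 1, 1, 1, 72, …] (period length 8).
Convergents:
  p_0/q_0 = 36/1
  p_1/q_1 = 37/1
  p_2/q_2 = 73/2
  p_3/q_3 = 110/3
  p_4/q_4 = 1943/53
  p_5/q_5 = 2053/56
q_4 = 53 ≤ 55 < 56 = q_5, so the answer is 1943/53.

1943/53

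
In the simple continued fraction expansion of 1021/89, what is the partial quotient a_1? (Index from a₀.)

2

1021 = 11·89 + 42   →  a_0 = 11
89 = 2·42 + 5   →  a_1 = 2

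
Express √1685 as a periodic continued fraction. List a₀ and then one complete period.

[41; 20, 1, 1, 20, 82]

a₀ = ⌊√1685⌋ = 41.
With m₀=0, d₀=1 and mₖ₊₁ = dₖaₖ − mₖ, dₖ₊₁ = (n − mₖ₊₁²)/dₖ, aₖ₊₁ = ⌊(a₀+mₖ₊₁)/dₖ₊₁⌋:
  k=1: m=41, d=4, a=20
  k=2: m=39, d=41, a=1
  k=3: m=2, d=41, a=1
  k=4: m=39, d=4, a=20
  k=5: m=41, d=1, a=82
d=1 and a=2a₀=82 at k=5, so the next step gives (m, d) = (41, 4) again — its k=1 value — and the period has length 5.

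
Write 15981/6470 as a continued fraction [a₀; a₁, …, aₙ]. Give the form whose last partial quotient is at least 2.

15981 = 2×6470 + 3041
6470 = 2×3041 + 388
3041 = 7×388 + 325
388 = 1×325 + 63
325 = 5×63 + 10
63 = 6×10 + 3
10 = 3×3 + 1
3 = 3×1 + 0  (stop)
So 15981/6470 = [2; 2, 7, 1, 5, 6, 3, 3].

[2; 2, 7, 1, 5, 6, 3, 3]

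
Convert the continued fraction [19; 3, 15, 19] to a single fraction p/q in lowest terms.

Using pₖ = aₖpₖ₋₁ + pₖ₋₂ and qₖ = aₖqₖ₋₁ + qₖ₋₂:
  k=0: a=19, p=19, q=1
  k=1: a=3, p=58, q=3
  k=2: a=15, p=889, q=46
  k=3: a=19, p=16949, q=877

16949/877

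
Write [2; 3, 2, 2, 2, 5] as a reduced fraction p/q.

509/222

Using pₖ = aₖpₖ₋₁ + pₖ₋₂ and qₖ = aₖqₖ₋₁ + qₖ₋₂:
  k=0: a=2, p=2, q=1
  k=1: a=3, p=7, q=3
  k=2: a=2, p=16, q=7
  k=3: a=2, p=39, q=17
  k=4: a=2, p=94, q=41
  k=5: a=5, p=509, q=222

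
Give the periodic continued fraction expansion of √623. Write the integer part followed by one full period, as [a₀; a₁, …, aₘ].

[24; 1, 23, 1, 48]

a₀ = ⌊√623⌋ = 24.
With m₀=0, d₀=1 and mₖ₊₁ = dₖaₖ − mₖ, dₖ₊₁ = (n − mₖ₊₁²)/dₖ, aₖ₊₁ = ⌊(a₀+mₖ₊₁)/dₖ₊₁⌋:
  k=1: m=24, d=47, a=1
  k=2: m=23, d=2, a=23
  k=3: m=23, d=47, a=1
  k=4: m=24, d=1, a=48
d=1 and a=2a₀=48 at k=4, so the next step gives (m, d) = (24, 47) again — its k=1 value — and the period has length 4.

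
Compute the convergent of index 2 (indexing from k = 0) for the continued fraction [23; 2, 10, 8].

Using pₖ = aₖpₖ₋₁ + pₖ₋₂, qₖ = aₖqₖ₋₁ + qₖ₋₂ (with p₋₁=1, p₋₂=0, q₋₁=0, q₋₂=1):
  k=0: a=23, p=23, q=1
  k=1: a=2, p=47, q=2
  k=2: a=10, p=493, q=21

493/21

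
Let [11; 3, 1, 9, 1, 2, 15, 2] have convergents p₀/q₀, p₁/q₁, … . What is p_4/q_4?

Using pₖ = aₖpₖ₋₁ + pₖ₋₂, qₖ = aₖqₖ₋₁ + qₖ₋₂ (with p₋₁=1, p₋₂=0, q₋₁=0, q₋₂=1):
  k=0: a=11, p=11, q=1
  k=1: a=3, p=34, q=3
  k=2: a=1, p=45, q=4
  k=3: a=9, p=439, q=39
  k=4: a=1, p=484, q=43

484/43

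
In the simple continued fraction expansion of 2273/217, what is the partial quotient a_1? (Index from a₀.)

2

2273 = 10·217 + 103   →  a_0 = 10
217 = 2·103 + 11   →  a_1 = 2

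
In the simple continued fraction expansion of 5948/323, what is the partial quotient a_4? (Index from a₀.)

5948 = 18·323 + 134   →  a_0 = 18
323 = 2·134 + 55   →  a_1 = 2
134 = 2·55 + 24   →  a_2 = 2
55 = 2·24 + 7   →  a_3 = 2
24 = 3·7 + 3   →  a_4 = 3

3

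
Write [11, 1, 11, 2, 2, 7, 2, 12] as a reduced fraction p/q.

145643/12219

Using pₖ = aₖpₖ₋₁ + pₖ₋₂ and qₖ = aₖqₖ₋₁ + qₖ₋₂:
  k=0: a=11, p=11, q=1
  k=1: a=1, p=12, q=1
  k=2: a=11, p=143, q=12
  k=3: a=2, p=298, q=25
  k=4: a=2, p=739, q=62
  k=5: a=7, p=5471, q=459
  k=6: a=2, p=11681, q=980
  k=7: a=12, p=145643, q=12219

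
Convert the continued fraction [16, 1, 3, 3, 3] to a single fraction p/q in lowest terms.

721/43

Fold from the inside: start with 3/1.
  3 + 1/3 = 10/3
  3 + 3/10 = 33/10
  1 + 10/33 = 43/33
  16 + 33/43 = 721/43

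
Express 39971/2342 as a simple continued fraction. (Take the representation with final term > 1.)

[17; 14, 1, 11, 13]

39971 = 17*2342 + 157
2342 = 14*157 + 144
157 = 1*144 + 13
144 = 11*13 + 1
13 = 13*1 + 0  (stop)
So 39971/2342 = [17; 14, 1, 11, 13].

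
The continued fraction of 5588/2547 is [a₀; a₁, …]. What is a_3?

5588 = 2·2547 + 494   →  a_0 = 2
2547 = 5·494 + 77   →  a_1 = 5
494 = 6·77 + 32   →  a_2 = 6
77 = 2·32 + 13   →  a_3 = 2

2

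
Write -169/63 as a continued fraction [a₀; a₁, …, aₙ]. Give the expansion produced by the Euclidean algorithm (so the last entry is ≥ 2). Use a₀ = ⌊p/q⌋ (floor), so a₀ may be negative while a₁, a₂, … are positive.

[-3; 3, 6, 1, 2]

-169 = -3·63 + 20
63 = 3·20 + 3
20 = 6·3 + 2
3 = 1·2 + 1
2 = 2·1 + 0  (stop)
So -169/63 = [-3; 3, 6, 1, 2].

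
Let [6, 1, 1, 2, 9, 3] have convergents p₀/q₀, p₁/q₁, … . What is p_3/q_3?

33/5

Using pₖ = aₖpₖ₋₁ + pₖ₋₂, qₖ = aₖqₖ₋₁ + qₖ₋₂ (with p₋₁=1, p₋₂=0, q₋₁=0, q₋₂=1):
  k=0: a=6, p=6, q=1
  k=1: a=1, p=7, q=1
  k=2: a=1, p=13, q=2
  k=3: a=2, p=33, q=5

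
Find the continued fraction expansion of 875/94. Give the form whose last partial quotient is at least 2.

875 = 9×94 + 29
94 = 3×29 + 7
29 = 4×7 + 1
7 = 7×1 + 0  (stop)
So 875/94 = [9; 3, 4, 7].

[9; 3, 4, 7]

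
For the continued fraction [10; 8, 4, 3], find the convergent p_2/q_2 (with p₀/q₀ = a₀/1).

334/33

Using pₖ = aₖpₖ₋₁ + pₖ₋₂, qₖ = aₖqₖ₋₁ + qₖ₋₂ (with p₋₁=1, p₋₂=0, q₋₁=0, q₋₂=1):
  k=0: a=10, p=10, q=1
  k=1: a=8, p=81, q=8
  k=2: a=4, p=334, q=33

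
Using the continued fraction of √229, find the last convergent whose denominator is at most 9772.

51527/3405

√229 = [15; 7, 1, 1, 7, 30, …] (period length 5).
Convergents:
  p_0/q_0 = 15/1
  p_1/q_1 = 106/7
  p_2/q_2 = 121/8
  p_3/q_3 = 227/15
  p_4/q_4 = 1710/113
  p_5/q_5 = 51527/3405
  p_6/q_6 = 362399/23948
q_5 = 3405 ≤ 9772 < 23948 = q_6, so the answer is 51527/3405.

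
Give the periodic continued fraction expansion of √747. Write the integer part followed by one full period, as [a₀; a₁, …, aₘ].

[27; 3, 54]

a₀ = ⌊√747⌋ = 27.
With m₀=0, d₀=1 and mₖ₊₁ = dₖaₖ − mₖ, dₖ₊₁ = (n − mₖ₊₁²)/dₖ, aₖ₊₁ = ⌊(a₀+mₖ₊₁)/dₖ₊₁⌋:
  k=1: m=27, d=18, a=3
  k=2: m=27, d=1, a=54
d=1 and a=2a₀=54 at k=2, so the next step gives (m, d) = (27, 18) again — its k=1 value — and the period has length 2.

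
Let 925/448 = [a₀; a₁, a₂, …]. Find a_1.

925 = 2·448 + 29   →  a_0 = 2
448 = 15·29 + 13   →  a_1 = 15

15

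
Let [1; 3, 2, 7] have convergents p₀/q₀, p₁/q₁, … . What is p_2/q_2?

9/7

Using pₖ = aₖpₖ₋₁ + pₖ₋₂, qₖ = aₖqₖ₋₁ + qₖ₋₂ (with p₋₁=1, p₋₂=0, q₋₁=0, q₋₂=1):
  k=0: a=1, p=1, q=1
  k=1: a=3, p=4, q=3
  k=2: a=2, p=9, q=7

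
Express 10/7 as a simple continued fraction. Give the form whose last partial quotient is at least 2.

[1; 2, 3]

10 = 1*7 + 3
7 = 2*3 + 1
3 = 3*1 + 0  (stop)
So 10/7 = [1; 2, 3].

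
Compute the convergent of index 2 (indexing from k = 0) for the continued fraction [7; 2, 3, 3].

52/7

Using pₖ = aₖpₖ₋₁ + pₖ₋₂, qₖ = aₖqₖ₋₁ + qₖ₋₂ (with p₋₁=1, p₋₂=0, q₋₁=0, q₋₂=1):
  k=0: a=7, p=7, q=1
  k=1: a=2, p=15, q=2
  k=2: a=3, p=52, q=7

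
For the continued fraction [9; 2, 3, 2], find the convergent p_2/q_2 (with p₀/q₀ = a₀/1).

Using pₖ = aₖpₖ₋₁ + pₖ₋₂, qₖ = aₖqₖ₋₁ + qₖ₋₂ (with p₋₁=1, p₋₂=0, q₋₁=0, q₋₂=1):
  k=0: a=9, p=9, q=1
  k=1: a=2, p=19, q=2
  k=2: a=3, p=66, q=7

66/7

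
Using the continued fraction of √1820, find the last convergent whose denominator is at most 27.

128/3

√1820 = [42; 1, 1, 1, 20, 1, 1, 1, 84, …] (period length 8).
Convergents:
  p_0/q_0 = 42/1
  p_1/q_1 = 43/1
  p_2/q_2 = 85/2
  p_3/q_3 = 128/3
  p_4/q_4 = 2645/62
q_3 = 3 ≤ 27 < 62 = q_4, so the answer is 128/3.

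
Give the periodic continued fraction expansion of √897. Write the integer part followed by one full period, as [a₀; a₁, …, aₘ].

[29; 1, 18, 1, 58]

a₀ = ⌊√897⌋ = 29.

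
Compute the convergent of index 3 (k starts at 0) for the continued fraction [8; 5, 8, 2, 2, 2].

Using pₖ = aₖpₖ₋₁ + pₖ₋₂, qₖ = aₖqₖ₋₁ + qₖ₋₂ (with p₋₁=1, p₋₂=0, q₋₁=0, q₋₂=1):
  k=0: a=8, p=8, q=1
  k=1: a=5, p=41, q=5
  k=2: a=8, p=336, q=41
  k=3: a=2, p=713, q=87

713/87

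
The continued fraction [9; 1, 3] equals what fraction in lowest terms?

Using pₖ = aₖpₖ₋₁ + pₖ₋₂ and qₖ = aₖqₖ₋₁ + qₖ₋₂:
  k=0: a=9, p=9, q=1
  k=1: a=1, p=10, q=1
  k=2: a=3, p=39, q=4

39/4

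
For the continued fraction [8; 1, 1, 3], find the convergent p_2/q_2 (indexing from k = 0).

17/2

Using pₖ = aₖpₖ₋₁ + pₖ₋₂, qₖ = aₖqₖ₋₁ + qₖ₋₂ (with p₋₁=1, p₋₂=0, q₋₁=0, q₋₂=1):
  k=0: a=8, p=8, q=1
  k=1: a=1, p=9, q=1
  k=2: a=1, p=17, q=2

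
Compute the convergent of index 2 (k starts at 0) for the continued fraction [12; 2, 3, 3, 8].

87/7

Using pₖ = aₖpₖ₋₁ + pₖ₋₂, qₖ = aₖqₖ₋₁ + qₖ₋₂ (with p₋₁=1, p₋₂=0, q₋₁=0, q₋₂=1):
  k=0: a=12, p=12, q=1
  k=1: a=2, p=25, q=2
  k=2: a=3, p=87, q=7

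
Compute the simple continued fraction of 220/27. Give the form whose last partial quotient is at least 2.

[8; 6, 1, 3]

220 = 8*27 + 4
27 = 6*4 + 3
4 = 1*3 + 1
3 = 3*1 + 0  (stop)
So 220/27 = [8; 6, 1, 3].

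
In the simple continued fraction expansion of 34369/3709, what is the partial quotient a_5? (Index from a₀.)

5

34369 = 9·3709 + 988   →  a_0 = 9
3709 = 3·988 + 745   →  a_1 = 3
988 = 1·745 + 243   →  a_2 = 1
745 = 3·243 + 16   →  a_3 = 3
243 = 15·16 + 3   →  a_4 = 15
16 = 5·3 + 1   →  a_5 = 5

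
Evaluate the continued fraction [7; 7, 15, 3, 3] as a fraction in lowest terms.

7720/1081

Using pₖ = aₖpₖ₋₁ + pₖ₋₂ and qₖ = aₖqₖ₋₁ + qₖ₋₂:
  k=0: a=7, p=7, q=1
  k=1: a=7, p=50, q=7
  k=2: a=15, p=757, q=106
  k=3: a=3, p=2321, q=325
  k=4: a=3, p=7720, q=1081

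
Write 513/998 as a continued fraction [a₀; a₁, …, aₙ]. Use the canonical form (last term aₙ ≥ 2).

[0; 1, 1, 17, 3, 9]

513 = 0×998 + 513
998 = 1×513 + 485
513 = 1×485 + 28
485 = 17×28 + 9
28 = 3×9 + 1
9 = 9×1 + 0  (stop)
So 513/998 = [0; 1, 1, 17, 3, 9].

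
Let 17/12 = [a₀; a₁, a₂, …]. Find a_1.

2

17 = 1·12 + 5   →  a_0 = 1
12 = 2·5 + 2   →  a_1 = 2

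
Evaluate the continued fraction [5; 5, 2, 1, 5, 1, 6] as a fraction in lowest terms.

Fold from the inside: start with 6/1.
  1 + 1/6 = 7/6
  5 + 6/7 = 41/7
  1 + 7/41 = 48/41
  2 + 41/48 = 137/48
  5 + 48/137 = 733/137
  5 + 137/733 = 3802/733

3802/733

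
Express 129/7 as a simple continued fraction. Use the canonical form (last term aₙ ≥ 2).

[18; 2, 3]

129 = 18*7 + 3
7 = 2*3 + 1
3 = 3*1 + 0  (stop)
So 129/7 = [18; 2, 3].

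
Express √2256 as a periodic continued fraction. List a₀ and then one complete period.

[47; 2, 94]

a₀ = ⌊√2256⌋ = 47.
With m₀=0, d₀=1 and mₖ₊₁ = dₖaₖ − mₖ, dₖ₊₁ = (n − mₖ₊₁²)/dₖ, aₖ₊₁ = ⌊(a₀+mₖ₊₁)/dₖ₊₁⌋:
  k=1: m=47, d=47, a=2
  k=2: m=47, d=1, a=94
d=1 and a=2a₀=94 at k=2, so the next step gives (m, d) = (47, 47) again — its k=1 value — and the period has length 2.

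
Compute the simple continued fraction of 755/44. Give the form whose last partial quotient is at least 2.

[17; 6, 3, 2]

755 = 17·44 + 7
44 = 6·7 + 2
7 = 3·2 + 1
2 = 2·1 + 0  (stop)
So 755/44 = [17; 6, 3, 2].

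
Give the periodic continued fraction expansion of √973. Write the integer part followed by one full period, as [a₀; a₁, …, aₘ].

a₀ = ⌊√973⌋ = 31.
With m₀=0, d₀=1 and mₖ₊₁ = dₖaₖ − mₖ, dₖ₊₁ = (n − mₖ₊₁²)/dₖ, aₖ₊₁ = ⌊(a₀+mₖ₊₁)/dₖ₊₁⌋:
  k=1: m=31, d=12, a=5
  k=2: m=29, d=11, a=5
  k=3: m=26, d=27, a=2
  k=4: m=28, d=7, a=8
  k=5: m=28, d=27, a=2
  k=6: m=26, d=11, a=5
  k=7: m=29, d=12, a=5
  k=8: m=31, d=1, a=62
d=1 and a=2a₀=62 at k=8, so the next step gives (m, d) = (31, 12) again — its k=1 value — and the period has length 8.

[31; 5, 5, 2, 8, 2, 5, 5, 62]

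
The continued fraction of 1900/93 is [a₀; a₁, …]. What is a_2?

1900 = 20·93 + 40   →  a_0 = 20
93 = 2·40 + 13   →  a_1 = 2
40 = 3·13 + 1   →  a_2 = 3

3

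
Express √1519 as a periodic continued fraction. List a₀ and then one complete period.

[38; 1, 37, 1, 76]

a₀ = ⌊√1519⌋ = 38.
With m₀=0, d₀=1 and mₖ₊₁ = dₖaₖ − mₖ, dₖ₊₁ = (n − mₖ₊₁²)/dₖ, aₖ₊₁ = ⌊(a₀+mₖ₊₁)/dₖ₊₁⌋:
  k=1: m=38, d=75, a=1
  k=2: m=37, d=2, a=37
  k=3: m=37, d=75, a=1
  k=4: m=38, d=1, a=76
d=1 and a=2a₀=76 at k=4, so the next step gives (m, d) = (38, 75) again — its k=1 value — and the period has length 4.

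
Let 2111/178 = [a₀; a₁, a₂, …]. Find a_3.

2111 = 11·178 + 153   →  a_0 = 11
178 = 1·153 + 25   →  a_1 = 1
153 = 6·25 + 3   →  a_2 = 6
25 = 8·3 + 1   →  a_3 = 8

8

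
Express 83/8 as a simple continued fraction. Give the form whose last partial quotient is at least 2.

[10; 2, 1, 2]

83 = 10×8 + 3
8 = 2×3 + 2
3 = 1×2 + 1
2 = 2×1 + 0  (stop)
So 83/8 = [10; 2, 1, 2].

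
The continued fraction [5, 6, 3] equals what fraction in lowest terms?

98/19

Fold from the inside: start with 3/1.
  6 + 1/3 = 19/3
  5 + 3/19 = 98/19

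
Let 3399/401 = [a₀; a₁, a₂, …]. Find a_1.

3399 = 8·401 + 191   →  a_0 = 8
401 = 2·191 + 19   →  a_1 = 2

2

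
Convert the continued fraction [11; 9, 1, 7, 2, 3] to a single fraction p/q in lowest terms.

6472/583

Fold from the inside: start with 3/1.
  2 + 1/3 = 7/3
  7 + 3/7 = 52/7
  1 + 7/52 = 59/52
  9 + 52/59 = 583/59
  11 + 59/583 = 6472/583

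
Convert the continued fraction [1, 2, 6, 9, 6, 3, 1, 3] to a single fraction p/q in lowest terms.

16641/11381

Using pₖ = aₖpₖ₋₁ + pₖ₋₂ and qₖ = aₖqₖ₋₁ + qₖ₋₂:
  k=0: a=1, p=1, q=1
  k=1: a=2, p=3, q=2
  k=2: a=6, p=19, q=13
  k=3: a=9, p=174, q=119
  k=4: a=6, p=1063, q=727
  k=5: a=3, p=3363, q=2300
  k=6: a=1, p=4426, q=3027
  k=7: a=3, p=16641, q=11381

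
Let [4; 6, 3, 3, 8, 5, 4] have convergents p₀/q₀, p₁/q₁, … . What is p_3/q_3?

262/63

Using pₖ = aₖpₖ₋₁ + pₖ₋₂, qₖ = aₖqₖ₋₁ + qₖ₋₂ (with p₋₁=1, p₋₂=0, q₋₁=0, q₋₂=1):
  k=0: a=4, p=4, q=1
  k=1: a=6, p=25, q=6
  k=2: a=3, p=79, q=19
  k=3: a=3, p=262, q=63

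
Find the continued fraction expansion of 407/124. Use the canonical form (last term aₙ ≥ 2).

[3; 3, 1, 1, 5, 3]

407 = 3×124 + 35
124 = 3×35 + 19
35 = 1×19 + 16
19 = 1×16 + 3
16 = 5×3 + 1
3 = 3×1 + 0  (stop)
So 407/124 = [3; 3, 1, 1, 5, 3].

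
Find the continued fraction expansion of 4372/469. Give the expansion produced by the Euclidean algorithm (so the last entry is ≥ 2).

4372 = 9·469 + 151
469 = 3·151 + 16
151 = 9·16 + 7
16 = 2·7 + 2
7 = 3·2 + 1
2 = 2·1 + 0  (stop)
So 4372/469 = [9; 3, 9, 2, 3, 2].

[9; 3, 9, 2, 3, 2]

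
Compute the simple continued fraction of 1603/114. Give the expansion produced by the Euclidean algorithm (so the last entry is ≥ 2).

1603 = 14×114 + 7
114 = 16×7 + 2
7 = 3×2 + 1
2 = 2×1 + 0  (stop)
So 1603/114 = [14; 16, 3, 2].

[14; 16, 3, 2]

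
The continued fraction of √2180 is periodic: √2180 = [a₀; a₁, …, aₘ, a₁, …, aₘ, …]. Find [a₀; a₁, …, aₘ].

[46; 1, 2, 4, 2, 1, 92]

a₀ = ⌊√2180⌋ = 46.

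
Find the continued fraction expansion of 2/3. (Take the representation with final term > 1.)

[0; 1, 2]

2 = 0×3 + 2
3 = 1×2 + 1
2 = 2×1 + 0  (stop)
So 2/3 = [0; 1, 2].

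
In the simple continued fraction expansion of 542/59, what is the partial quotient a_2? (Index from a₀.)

542 = 9·59 + 11   →  a_0 = 9
59 = 5·11 + 4   →  a_1 = 5
11 = 2·4 + 3   →  a_2 = 2

2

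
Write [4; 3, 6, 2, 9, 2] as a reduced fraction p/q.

Fold from the inside: start with 2/1.
  9 + 1/2 = 19/2
  2 + 2/19 = 40/19
  6 + 19/40 = 259/40
  3 + 40/259 = 817/259
  4 + 259/817 = 3527/817

3527/817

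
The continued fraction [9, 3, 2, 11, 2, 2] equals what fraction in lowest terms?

Using pₖ = aₖpₖ₋₁ + pₖ₋₂ and qₖ = aₖqₖ₋₁ + qₖ₋₂:
  k=0: a=9, p=9, q=1
  k=1: a=3, p=28, q=3
  k=2: a=2, p=65, q=7
  k=3: a=11, p=743, q=80
  k=4: a=2, p=1551, q=167
  k=5: a=2, p=3845, q=414

3845/414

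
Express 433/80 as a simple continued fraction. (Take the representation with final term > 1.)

433 = 5*80 + 33
80 = 2*33 + 14
33 = 2*14 + 5
14 = 2*5 + 4
5 = 1*4 + 1
4 = 4*1 + 0  (stop)
So 433/80 = [5; 2, 2, 2, 1, 4].

[5; 2, 2, 2, 1, 4]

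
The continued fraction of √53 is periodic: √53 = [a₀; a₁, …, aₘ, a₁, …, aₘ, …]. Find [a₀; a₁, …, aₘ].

[7; 3, 1, 1, 3, 14]

a₀ = ⌊√53⌋ = 7.
With m₀=0, d₀=1 and mₖ₊₁ = dₖaₖ − mₖ, dₖ₊₁ = (n − mₖ₊₁²)/dₖ, aₖ₊₁ = ⌊(a₀+mₖ₊₁)/dₖ₊₁⌋:
  k=1: m=7, d=4, a=3
  k=2: m=5, d=7, a=1
  k=3: m=2, d=7, a=1
  k=4: m=5, d=4, a=3
  k=5: m=7, d=1, a=14
d=1 and a=2a₀=14 at k=5, so the next step gives (m, d) = (7, 4) again — its k=1 value — and the period has length 5.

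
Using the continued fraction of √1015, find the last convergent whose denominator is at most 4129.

√1015 = [31; 1, 6, 10, 2, 10, 6, 1, 62, …] (period length 8).
Convergents:
  p_0/q_0 = 31/1
  p_1/q_1 = 32/1
  p_2/q_2 = 223/7
  p_3/q_3 = 2262/71
  p_4/q_4 = 4747/149
  p_5/q_5 = 49732/1561
  p_6/q_6 = 303139/9515
q_5 = 1561 ≤ 4129 < 9515 = q_6, so the answer is 49732/1561.

49732/1561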